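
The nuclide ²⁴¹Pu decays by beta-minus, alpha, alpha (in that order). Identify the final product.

Start: (A, Z) = (241, 94).
After β⁻: (241, 95).
After α: (237, 93).
After α: (233, 91).
Z = 91 is protactinium.

Pa-233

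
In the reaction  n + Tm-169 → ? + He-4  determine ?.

Conserve mass number: 1 + 169 = A + 4, so A = 166.
Conserve atomic number: 0 + 69 = Z + 2, so Z = 67.
Z = 67 is holmium, so the species is Ho-166.

Ho-166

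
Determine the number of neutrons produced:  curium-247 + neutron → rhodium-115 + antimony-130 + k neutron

3

Conserve mass number: 248 = 115 + 130 + k, so k = 248 − 245 = 3.
Check atomic number: 96 = 45 + 51 + 0 = 96. ✓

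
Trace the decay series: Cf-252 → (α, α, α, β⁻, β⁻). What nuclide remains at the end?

Pu-240

Start: (A, Z) = (252, 98).
After α: (248, 96).
After α: (244, 94).
After α: (240, 92).
After β⁻: (240, 93).
After β⁻: (240, 94).
Z = 94 is plutonium.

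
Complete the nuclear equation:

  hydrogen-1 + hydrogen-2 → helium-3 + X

gamma ray

Conserve mass number: 1 + 2 = 3 + A, so A = 0.
Conserve atomic number: 1 + 1 = 2 + Z, so Z = 0.
A = 0 and Z = 0 is γ — a gamma ray.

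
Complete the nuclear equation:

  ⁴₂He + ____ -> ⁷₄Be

Conserve mass number: 4 + A = 7, so A = 3.
Conserve atomic number: 2 + Z = 4, so Z = 2.
Z = 2 is helium, so the species is ³₂He.

He-3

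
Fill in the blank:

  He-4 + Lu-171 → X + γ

Conserve mass number: 4 + 171 = A + 0, so A = 175.
Conserve atomic number: 2 + 71 = Z + 0, so Z = 73.
Z = 73 is tantalum, so the species is Ta-175.

Ta-175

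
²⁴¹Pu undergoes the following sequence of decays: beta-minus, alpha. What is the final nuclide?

Start: (A, Z) = (241, 94).
After β⁻: (241, 95).
After α: (237, 93).
Z = 93 is neptunium.

Np-237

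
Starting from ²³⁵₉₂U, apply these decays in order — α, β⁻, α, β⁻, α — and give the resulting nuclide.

Start: (A, Z) = (235, 92).
After α: (231, 90).
After β⁻: (231, 91).
After α: (227, 89).
After β⁻: (227, 90).
After α: (223, 88).
Z = 88 is radium.

Ra-223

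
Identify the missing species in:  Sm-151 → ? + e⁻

Eu-151

Conserve mass number: 151 = A + 0, so A = 151.
Conserve atomic number: 62 = Z − 1, so Z = 63.
Z = 63 is europium, so the species is Eu-151.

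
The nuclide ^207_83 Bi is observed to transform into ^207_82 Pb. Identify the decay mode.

ΔA = 207 − 207 = 0; ΔZ = 82 − 83 = -1.
A is unchanged and Z drops by 1 — a proton has become a neutron (β⁺ emission or electron capture).

beta-plus decay or electron capture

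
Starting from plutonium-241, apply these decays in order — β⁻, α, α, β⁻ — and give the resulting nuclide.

Start: (A, Z) = (241, 94).
After β⁻: (241, 95).
After α: (237, 93).
After α: (233, 91).
After β⁻: (233, 92).
Z = 92 is uranium.

U-233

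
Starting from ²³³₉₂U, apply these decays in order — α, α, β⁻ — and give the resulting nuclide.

Start: (A, Z) = (233, 92).
After α: (229, 90).
After α: (225, 88).
After β⁻: (225, 89).
Z = 89 is actinium.

Ac-225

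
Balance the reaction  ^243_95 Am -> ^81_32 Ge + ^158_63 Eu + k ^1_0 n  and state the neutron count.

Conserve mass number: 243 = 81 + 158 + k, so k = 243 − 239 = 4.
Check atomic number: 95 = 32 + 63 + 0 = 95. ✓

4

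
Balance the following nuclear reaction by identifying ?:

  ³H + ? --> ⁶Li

Conserve mass number: 3 + A = 6, so A = 3.
Conserve atomic number: 1 + Z = 3, so Z = 2.
Z = 2 is helium, so the species is ³He.

He-3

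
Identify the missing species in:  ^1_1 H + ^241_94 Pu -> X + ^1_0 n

Conserve mass number: 1 + 241 = A + 1, so A = 241.
Conserve atomic number: 1 + 94 = Z + 0, so Z = 95.
Z = 95 is americium, so the species is ^241_95 Am.

Am-241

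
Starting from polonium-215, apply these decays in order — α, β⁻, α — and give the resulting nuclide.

Tl-207

Start: (A, Z) = (215, 84).
After α: (211, 82).
After β⁻: (211, 83).
After α: (207, 81).
Z = 81 is thallium.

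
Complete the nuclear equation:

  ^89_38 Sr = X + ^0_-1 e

Conserve mass number: 89 = A + 0, so A = 89.
Conserve atomic number: 38 = Z − 1, so Z = 39.
Z = 39 is yttrium, so the species is ^89_39 Y.

Y-89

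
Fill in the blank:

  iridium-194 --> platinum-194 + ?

beta-minus particle

Conserve mass number: 194 = 194 + A, so A = 0.
Conserve atomic number: 77 = 78 + Z, so Z = -1.
A = 0 and Z = -1 is e⁻ — a beta-minus particle.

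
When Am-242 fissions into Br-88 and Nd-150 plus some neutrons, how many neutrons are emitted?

Conserve mass number: 242 = 88 + 150 + k, so k = 242 − 238 = 4.
Check atomic number: 95 = 35 + 60 + 0 = 95. ✓

4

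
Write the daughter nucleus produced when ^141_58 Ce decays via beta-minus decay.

Pr-141

Beta-minus decay: mass number changes by +0, atomic number by +1.
A: 141 = 141; Z: 58 + 1 = 59.
Z = 59 is praseodymium, so the daughter is ^141_59 Pr.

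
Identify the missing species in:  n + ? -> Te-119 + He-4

Conserve mass number: 1 + A = 119 + 4, so A = 122.
Conserve atomic number: 0 + Z = 52 + 2, so Z = 54.
Z = 54 is xenon, so the species is Xe-122.

Xe-122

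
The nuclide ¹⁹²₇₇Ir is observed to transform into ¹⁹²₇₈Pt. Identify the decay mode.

ΔA = 192 − 192 = 0; ΔZ = 78 − 77 = +1.
A is unchanged and Z rises by 1 — a neutron has become a proton (β⁻ decay).

beta-minus decay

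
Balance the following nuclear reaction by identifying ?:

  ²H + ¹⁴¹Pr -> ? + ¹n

Nd-142

Conserve mass number: 2 + 141 = A + 1, so A = 142.
Conserve atomic number: 1 + 59 = Z + 0, so Z = 60.
Z = 60 is neodymium, so the species is ¹⁴²Nd.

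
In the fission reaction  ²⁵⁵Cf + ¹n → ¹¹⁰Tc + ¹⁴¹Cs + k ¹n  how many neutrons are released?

Conserve mass number: 256 = 110 + 141 + k, so k = 256 − 251 = 5.
Check atomic number: 98 = 43 + 55 + 0 = 98. ✓

5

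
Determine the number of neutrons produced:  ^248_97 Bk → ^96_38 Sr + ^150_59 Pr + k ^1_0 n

2

Conserve mass number: 248 = 96 + 150 + k, so k = 248 − 246 = 2.
Check atomic number: 97 = 38 + 59 + 0 = 97. ✓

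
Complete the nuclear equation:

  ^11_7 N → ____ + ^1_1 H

Conserve mass number: 11 = A + 1, so A = 10.
Conserve atomic number: 7 = Z + 1, so Z = 6.
Z = 6 is carbon, so the species is ^10_6 C.

C-10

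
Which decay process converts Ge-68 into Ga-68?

beta-plus decay or electron capture

ΔA = 68 − 68 = 0; ΔZ = 31 − 32 = -1.
A is unchanged and Z drops by 1 — a proton has become a neutron (β⁺ emission or electron capture).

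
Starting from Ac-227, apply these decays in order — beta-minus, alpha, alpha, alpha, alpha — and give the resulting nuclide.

Start: (A, Z) = (227, 89).
After β⁻: (227, 90).
After α: (223, 88).
After α: (219, 86).
After α: (215, 84).
After α: (211, 82).
Z = 82 is lead.

Pb-211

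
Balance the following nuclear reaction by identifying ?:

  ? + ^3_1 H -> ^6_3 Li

He-3

Conserve mass number: A + 3 = 6, so A = 3.
Conserve atomic number: Z + 1 = 3, so Z = 2.
Z = 2 is helium, so the species is ^3_2 He.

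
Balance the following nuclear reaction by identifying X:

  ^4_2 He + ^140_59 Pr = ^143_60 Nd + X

proton

Conserve mass number: 4 + 140 = 143 + A, so A = 1.
Conserve atomic number: 2 + 59 = 60 + Z, so Z = 1.
A = 1 and Z = 1 is ^1_1 H — a proton.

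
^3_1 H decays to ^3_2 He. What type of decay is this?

ΔA = 3 − 3 = 0; ΔZ = 2 − 1 = +1.
A is unchanged and Z rises by 1 — a neutron has become a proton (β⁻ decay).

beta-minus decay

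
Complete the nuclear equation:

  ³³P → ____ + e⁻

S-33

Conserve mass number: 33 = A + 0, so A = 33.
Conserve atomic number: 15 = Z − 1, so Z = 16.
Z = 16 is sulfur, so the species is ³³S.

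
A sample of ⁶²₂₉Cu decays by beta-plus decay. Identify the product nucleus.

Ni-62

Beta-plus decay: mass number changes by +0, atomic number by -1.
A: 62 = 62; Z: 29 − 1 = 28.
Z = 28 is nickel, so the daughter is ⁶²₂₈Ni.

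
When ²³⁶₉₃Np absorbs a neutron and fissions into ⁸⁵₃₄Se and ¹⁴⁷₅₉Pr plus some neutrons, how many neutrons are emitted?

Conserve mass number: 237 = 85 + 147 + k, so k = 237 − 232 = 5.
Check atomic number: 93 = 34 + 59 + 0 = 93. ✓

5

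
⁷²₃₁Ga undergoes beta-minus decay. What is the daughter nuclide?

Beta-minus decay: mass number changes by +0, atomic number by +1.
A: 72 = 72; Z: 31 + 1 = 32.
Z = 32 is germanium, so the daughter is ⁷²₃₂Ge.

Ge-72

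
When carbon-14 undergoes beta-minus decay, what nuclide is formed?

N-14

Beta-minus decay: mass number changes by +0, atomic number by +1.
A: 14 = 14; Z: 6 + 1 = 7.
Z = 7 is nitrogen, so the daughter is nitrogen-14.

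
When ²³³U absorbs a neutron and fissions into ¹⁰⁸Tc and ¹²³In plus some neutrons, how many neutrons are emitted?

3

Conserve mass number: 234 = 108 + 123 + k, so k = 234 − 231 = 3.
Check atomic number: 92 = 43 + 49 + 0 = 92. ✓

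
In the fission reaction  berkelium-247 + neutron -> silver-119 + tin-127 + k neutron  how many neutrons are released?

2

Conserve mass number: 248 = 119 + 127 + k, so k = 248 − 246 = 2.
Check atomic number: 97 = 47 + 50 + 0 = 97. ✓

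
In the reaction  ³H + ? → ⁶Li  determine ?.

He-3

Conserve mass number: 3 + A = 6, so A = 3.
Conserve atomic number: 1 + Z = 3, so Z = 2.
Z = 2 is helium, so the species is ³He.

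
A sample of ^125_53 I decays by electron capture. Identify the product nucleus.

Electron capture: mass number changes by +0, atomic number by -1.
A: 125 = 125; Z: 53 − 1 = 52.
Z = 52 is tellurium, so the daughter is ^125_52 Te.

Te-125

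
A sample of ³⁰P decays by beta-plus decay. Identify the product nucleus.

Beta-plus decay: mass number changes by +0, atomic number by -1.
A: 30 = 30; Z: 15 − 1 = 14.
Z = 14 is silicon, so the daughter is ³⁰Si.

Si-30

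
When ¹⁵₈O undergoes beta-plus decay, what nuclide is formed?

Beta-plus decay: mass number changes by +0, atomic number by -1.
A: 15 = 15; Z: 8 − 1 = 7.
Z = 7 is nitrogen, so the daughter is ¹⁵₇N.

N-15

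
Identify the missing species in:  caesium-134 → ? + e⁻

Ba-134

Conserve mass number: 134 = A + 0, so A = 134.
Conserve atomic number: 55 = Z − 1, so Z = 56.
Z = 56 is barium, so the species is barium-134.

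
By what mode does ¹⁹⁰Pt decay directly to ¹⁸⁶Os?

alpha decay

ΔA = 186 − 190 = -4; ΔZ = 76 − 78 = -2.
A drops by 4 and Z drops by 2 — the signature of alpha emission.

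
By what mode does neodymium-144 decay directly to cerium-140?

ΔA = 140 − 144 = -4; ΔZ = 58 − 60 = -2.
A drops by 4 and Z drops by 2 — the signature of alpha emission.

alpha decay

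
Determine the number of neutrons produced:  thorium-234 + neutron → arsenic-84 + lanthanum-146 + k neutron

Conserve mass number: 235 = 84 + 146 + k, so k = 235 − 230 = 5.
Check atomic number: 90 = 33 + 57 + 0 = 90. ✓

5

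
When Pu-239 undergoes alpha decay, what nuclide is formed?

U-235

Alpha decay: mass number changes by -4, atomic number by -2.
A: 239 − 4 = 235; Z: 94 − 2 = 92.
Z = 92 is uranium, so the daughter is U-235.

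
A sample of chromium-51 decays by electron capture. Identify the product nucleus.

V-51

Electron capture: mass number changes by +0, atomic number by -1.
A: 51 = 51; Z: 24 − 1 = 23.
Z = 23 is vanadium, so the daughter is vanadium-51.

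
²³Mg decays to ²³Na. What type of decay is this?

beta-plus decay or electron capture

ΔA = 23 − 23 = 0; ΔZ = 11 − 12 = -1.
A is unchanged and Z drops by 1 — a proton has become a neutron (β⁺ emission or electron capture).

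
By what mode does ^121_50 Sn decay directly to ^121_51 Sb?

ΔA = 121 − 121 = 0; ΔZ = 51 − 50 = +1.
A is unchanged and Z rises by 1 — a neutron has become a proton (β⁻ decay).

beta-minus decay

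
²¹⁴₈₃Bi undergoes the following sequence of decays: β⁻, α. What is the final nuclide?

Start: (A, Z) = (214, 83).
After β⁻: (214, 84).
After α: (210, 82).
Z = 82 is lead.

Pb-210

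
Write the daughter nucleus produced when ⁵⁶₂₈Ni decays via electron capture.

Electron capture: mass number changes by +0, atomic number by -1.
A: 56 = 56; Z: 28 − 1 = 27.
Z = 27 is cobalt, so the daughter is ⁵⁶₂₇Co.

Co-56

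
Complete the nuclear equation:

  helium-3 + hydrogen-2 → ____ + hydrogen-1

Conserve mass number: 3 + 2 = A + 1, so A = 4.
Conserve atomic number: 2 + 1 = Z + 1, so Z = 2.
A = 4 and Z = 2 is helium-4 — an alpha particle.

He-4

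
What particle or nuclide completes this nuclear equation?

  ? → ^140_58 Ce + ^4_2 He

Conserve mass number: A = 140 + 4, so A = 144.
Conserve atomic number: Z = 58 + 2, so Z = 60.
Z = 60 is neodymium, so the species is ^144_60 Nd.

Nd-144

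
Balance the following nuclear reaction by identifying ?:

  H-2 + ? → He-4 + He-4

Li-6

Conserve mass number: 2 + A = 4 + 4, so A = 6.
Conserve atomic number: 1 + Z = 2 + 2, so Z = 3.
Z = 3 is lithium, so the species is Li-6.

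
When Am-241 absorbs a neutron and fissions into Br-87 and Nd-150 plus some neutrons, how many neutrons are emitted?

5

Conserve mass number: 242 = 87 + 150 + k, so k = 242 − 237 = 5.
Check atomic number: 95 = 35 + 60 + 0 = 95. ✓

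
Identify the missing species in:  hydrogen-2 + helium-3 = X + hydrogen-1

He-4

Conserve mass number: 2 + 3 = A + 1, so A = 4.
Conserve atomic number: 1 + 2 = Z + 1, so Z = 2.
A = 4 and Z = 2 is helium-4 — an alpha particle.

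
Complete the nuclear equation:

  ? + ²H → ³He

Conserve mass number: A + 2 = 3, so A = 1.
Conserve atomic number: Z + 1 = 2, so Z = 1.
A = 1 and Z = 1 is ¹H — a proton.

proton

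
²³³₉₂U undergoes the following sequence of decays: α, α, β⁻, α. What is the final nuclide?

Fr-221

Start: (A, Z) = (233, 92).
After α: (229, 90).
After α: (225, 88).
After β⁻: (225, 89).
After α: (221, 87).
Z = 87 is francium.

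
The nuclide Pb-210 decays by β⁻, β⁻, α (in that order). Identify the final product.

Start: (A, Z) = (210, 82).
After β⁻: (210, 83).
After β⁻: (210, 84).
After α: (206, 82).
Z = 82 is lead.

Pb-206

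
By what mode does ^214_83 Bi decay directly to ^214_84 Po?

ΔA = 214 − 214 = 0; ΔZ = 84 − 83 = +1.
A is unchanged and Z rises by 1 — a neutron has become a proton (β⁻ decay).

beta-minus decay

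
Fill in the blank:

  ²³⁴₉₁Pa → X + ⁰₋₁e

Conserve mass number: 234 = A + 0, so A = 234.
Conserve atomic number: 91 = Z − 1, so Z = 92.
Z = 92 is uranium, so the species is ²³⁴₉₂U.

U-234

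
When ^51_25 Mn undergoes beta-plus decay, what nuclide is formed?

Cr-51

Beta-plus decay: mass number changes by +0, atomic number by -1.
A: 51 = 51; Z: 25 − 1 = 24.
Z = 24 is chromium, so the daughter is ^51_24 Cr.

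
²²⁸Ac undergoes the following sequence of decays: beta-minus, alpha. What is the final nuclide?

Ra-224

Start: (A, Z) = (228, 89).
After β⁻: (228, 90).
After α: (224, 88).
Z = 88 is radium.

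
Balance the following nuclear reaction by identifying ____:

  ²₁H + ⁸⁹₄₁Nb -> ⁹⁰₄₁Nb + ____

Conserve mass number: 2 + 89 = 90 + A, so A = 1.
Conserve atomic number: 1 + 41 = 41 + Z, so Z = 1.
A = 1 and Z = 1 is ¹₁H — a proton.

proton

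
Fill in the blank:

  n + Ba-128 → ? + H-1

Conserve mass number: 1 + 128 = A + 1, so A = 128.
Conserve atomic number: 0 + 56 = Z + 1, so Z = 55.
Z = 55 is caesium, so the species is Cs-128.

Cs-128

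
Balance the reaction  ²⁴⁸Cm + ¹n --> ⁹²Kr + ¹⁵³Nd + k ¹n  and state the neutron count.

4

Conserve mass number: 249 = 92 + 153 + k, so k = 249 − 245 = 4.
Check atomic number: 96 = 36 + 60 + 0 = 96. ✓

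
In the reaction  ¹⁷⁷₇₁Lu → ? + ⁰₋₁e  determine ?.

Conserve mass number: 177 = A + 0, so A = 177.
Conserve atomic number: 71 = Z − 1, so Z = 72.
Z = 72 is hafnium, so the species is ¹⁷⁷₇₂Hf.

Hf-177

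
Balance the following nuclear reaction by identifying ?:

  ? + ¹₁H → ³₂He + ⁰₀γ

Conserve mass number: A + 1 = 3 + 0, so A = 2.
Conserve atomic number: Z + 1 = 2 + 0, so Z = 1.
A = 2 and Z = 1 is ²₁H — a deuteron.

deuteron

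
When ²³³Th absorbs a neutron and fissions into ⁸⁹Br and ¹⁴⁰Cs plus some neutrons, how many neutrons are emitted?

5

Conserve mass number: 234 = 89 + 140 + k, so k = 234 − 229 = 5.
Check atomic number: 90 = 35 + 55 + 0 = 90. ✓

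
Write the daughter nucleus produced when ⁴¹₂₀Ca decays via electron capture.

Electron capture: mass number changes by +0, atomic number by -1.
A: 41 = 41; Z: 20 − 1 = 19.
Z = 19 is potassium, so the daughter is ⁴¹₁₉K.

K-41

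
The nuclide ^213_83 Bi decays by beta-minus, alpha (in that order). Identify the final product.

Start: (A, Z) = (213, 83).
After β⁻: (213, 84).
After α: (209, 82).
Z = 82 is lead.

Pb-209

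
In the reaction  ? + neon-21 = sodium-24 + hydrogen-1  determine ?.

Conserve mass number: A + 21 = 24 + 1, so A = 4.
Conserve atomic number: Z + 10 = 11 + 1, so Z = 2.
A = 4 and Z = 2 is helium-4 — an alpha particle.

alpha particle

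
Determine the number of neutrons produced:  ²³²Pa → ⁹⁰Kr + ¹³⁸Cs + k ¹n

4

Conserve mass number: 232 = 90 + 138 + k, so k = 232 − 228 = 4.
Check atomic number: 91 = 36 + 55 + 0 = 91. ✓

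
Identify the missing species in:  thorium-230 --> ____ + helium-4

Conserve mass number: 230 = A + 4, so A = 226.
Conserve atomic number: 90 = Z + 2, so Z = 88.
Z = 88 is radium, so the species is radium-226.

Ra-226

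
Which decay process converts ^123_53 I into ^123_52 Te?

beta-plus decay or electron capture

ΔA = 123 − 123 = 0; ΔZ = 52 − 53 = -1.
A is unchanged and Z drops by 1 — a proton has become a neutron (β⁺ emission or electron capture).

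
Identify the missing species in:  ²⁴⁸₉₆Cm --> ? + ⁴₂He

Conserve mass number: 248 = A + 4, so A = 244.
Conserve atomic number: 96 = Z + 2, so Z = 94.
Z = 94 is plutonium, so the species is ²⁴⁴₉₄Pu.

Pu-244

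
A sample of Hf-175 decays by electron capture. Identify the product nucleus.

Lu-175

Electron capture: mass number changes by +0, atomic number by -1.
A: 175 = 175; Z: 72 − 1 = 71.
Z = 71 is lutetium, so the daughter is Lu-175.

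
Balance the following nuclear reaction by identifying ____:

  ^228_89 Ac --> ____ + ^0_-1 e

Th-228

Conserve mass number: 228 = A + 0, so A = 228.
Conserve atomic number: 89 = Z − 1, so Z = 90.
Z = 90 is thorium, so the species is ^228_90 Th.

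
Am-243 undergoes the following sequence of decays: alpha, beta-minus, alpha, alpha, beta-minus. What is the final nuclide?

Pa-231

Start: (A, Z) = (243, 95).
After α: (239, 93).
After β⁻: (239, 94).
After α: (235, 92).
After α: (231, 90).
After β⁻: (231, 91).
Z = 91 is protactinium.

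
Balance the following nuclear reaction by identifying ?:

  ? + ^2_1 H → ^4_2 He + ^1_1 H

He-3

Conserve mass number: A + 2 = 4 + 1, so A = 3.
Conserve atomic number: Z + 1 = 2 + 1, so Z = 2.
Z = 2 is helium, so the species is ^3_2 He.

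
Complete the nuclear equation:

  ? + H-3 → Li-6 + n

alpha particle

Conserve mass number: A + 3 = 6 + 1, so A = 4.
Conserve atomic number: Z + 1 = 3 + 0, so Z = 2.
A = 4 and Z = 2 is He-4 — an alpha particle.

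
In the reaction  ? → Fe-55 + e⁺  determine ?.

Conserve mass number: A = 55 + 0, so A = 55.
Conserve atomic number: Z = 26 + 1, so Z = 27.
Z = 27 is cobalt, so the species is Co-55.

Co-55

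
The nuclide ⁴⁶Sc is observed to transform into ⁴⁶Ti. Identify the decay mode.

ΔA = 46 − 46 = 0; ΔZ = 22 − 21 = +1.
A is unchanged and Z rises by 1 — a neutron has become a proton (β⁻ decay).

beta-minus decay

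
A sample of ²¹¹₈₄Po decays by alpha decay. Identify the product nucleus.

Pb-207

Alpha decay: mass number changes by -4, atomic number by -2.
A: 211 − 4 = 207; Z: 84 − 2 = 82.
Z = 82 is lead, so the daughter is ²⁰⁷₈₂Pb.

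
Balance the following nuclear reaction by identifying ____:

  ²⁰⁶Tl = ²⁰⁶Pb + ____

beta-minus particle

Conserve mass number: 206 = 206 + A, so A = 0.
Conserve atomic number: 81 = 82 + Z, so Z = -1.
A = 0 and Z = -1 is e⁻ — a beta-minus particle.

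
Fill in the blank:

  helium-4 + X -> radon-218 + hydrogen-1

At-215

Conserve mass number: 4 + A = 218 + 1, so A = 215.
Conserve atomic number: 2 + Z = 86 + 1, so Z = 85.
Z = 85 is astatine, so the species is astatine-215.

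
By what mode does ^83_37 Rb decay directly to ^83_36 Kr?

ΔA = 83 − 83 = 0; ΔZ = 36 − 37 = -1.
A is unchanged and Z drops by 1 — a proton has become a neutron (β⁺ emission or electron capture).

beta-plus decay or electron capture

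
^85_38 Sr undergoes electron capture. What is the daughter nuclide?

Electron capture: mass number changes by +0, atomic number by -1.
A: 85 = 85; Z: 38 − 1 = 37.
Z = 37 is rubidium, so the daughter is ^85_37 Rb.

Rb-85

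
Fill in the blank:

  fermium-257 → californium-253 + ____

alpha particle

Conserve mass number: 257 = 253 + A, so A = 4.
Conserve atomic number: 100 = 98 + Z, so Z = 2.
A = 4 and Z = 2 is helium-4 — an alpha particle.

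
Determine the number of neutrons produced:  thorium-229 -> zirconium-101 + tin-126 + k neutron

2

Conserve mass number: 229 = 101 + 126 + k, so k = 229 − 227 = 2.
Check atomic number: 90 = 40 + 50 + 0 = 90. ✓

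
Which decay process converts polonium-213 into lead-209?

ΔA = 209 − 213 = -4; ΔZ = 82 − 84 = -2.
A drops by 4 and Z drops by 2 — the signature of alpha emission.

alpha decay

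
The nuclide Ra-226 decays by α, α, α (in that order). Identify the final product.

Pb-214

Start: (A, Z) = (226, 88).
After α: (222, 86).
After α: (218, 84).
After α: (214, 82).
Z = 82 is lead.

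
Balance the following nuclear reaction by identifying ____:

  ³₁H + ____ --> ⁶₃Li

Conserve mass number: 3 + A = 6, so A = 3.
Conserve atomic number: 1 + Z = 3, so Z = 2.
Z = 2 is helium, so the species is ³₂He.

He-3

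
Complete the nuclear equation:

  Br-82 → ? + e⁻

Kr-82

Conserve mass number: 82 = A + 0, so A = 82.
Conserve atomic number: 35 = Z − 1, so Z = 36.
Z = 36 is krypton, so the species is Kr-82.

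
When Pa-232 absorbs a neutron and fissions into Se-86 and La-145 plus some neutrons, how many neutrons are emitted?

Conserve mass number: 233 = 86 + 145 + k, so k = 233 − 231 = 2.
Check atomic number: 91 = 34 + 57 + 0 = 91. ✓

2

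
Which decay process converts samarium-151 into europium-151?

ΔA = 151 − 151 = 0; ΔZ = 63 − 62 = +1.
A is unchanged and Z rises by 1 — a neutron has become a proton (β⁻ decay).

beta-minus decay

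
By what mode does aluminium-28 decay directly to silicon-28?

beta-minus decay

ΔA = 28 − 28 = 0; ΔZ = 14 − 13 = +1.
A is unchanged and Z rises by 1 — a neutron has become a proton (β⁻ decay).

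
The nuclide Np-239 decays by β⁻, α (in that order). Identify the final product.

U-235

Start: (A, Z) = (239, 93).
After β⁻: (239, 94).
After α: (235, 92).
Z = 92 is uranium.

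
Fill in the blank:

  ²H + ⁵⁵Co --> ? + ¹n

Ni-56

Conserve mass number: 2 + 55 = A + 1, so A = 56.
Conserve atomic number: 1 + 27 = Z + 0, so Z = 28.
Z = 28 is nickel, so the species is ⁵⁶Ni.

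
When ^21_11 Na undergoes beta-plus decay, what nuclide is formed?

Beta-plus decay: mass number changes by +0, atomic number by -1.
A: 21 = 21; Z: 11 − 1 = 10.
Z = 10 is neon, so the daughter is ^21_10 Ne.

Ne-21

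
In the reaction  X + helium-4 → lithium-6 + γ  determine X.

deuteron

Conserve mass number: A + 4 = 6 + 0, so A = 2.
Conserve atomic number: Z + 2 = 3 + 0, so Z = 1.
A = 2 and Z = 1 is hydrogen-2 — a deuteron.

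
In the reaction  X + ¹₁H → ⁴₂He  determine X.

Conserve mass number: A + 1 = 4, so A = 3.
Conserve atomic number: Z + 1 = 2, so Z = 1.
A = 3 and Z = 1 is ³₁H — a triton.

triton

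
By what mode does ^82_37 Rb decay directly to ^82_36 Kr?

ΔA = 82 − 82 = 0; ΔZ = 36 − 37 = -1.
A is unchanged and Z drops by 1 — a proton has become a neutron (β⁺ emission or electron capture).

beta-plus decay or electron capture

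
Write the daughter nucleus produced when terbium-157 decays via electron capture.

Gd-157

Electron capture: mass number changes by +0, atomic number by -1.
A: 157 = 157; Z: 65 − 1 = 64.
Z = 64 is gadolinium, so the daughter is gadolinium-157.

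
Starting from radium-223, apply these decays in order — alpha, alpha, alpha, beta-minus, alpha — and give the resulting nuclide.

Start: (A, Z) = (223, 88).
After α: (219, 86).
After α: (215, 84).
After α: (211, 82).
After β⁻: (211, 83).
After α: (207, 81).
Z = 81 is thallium.

Tl-207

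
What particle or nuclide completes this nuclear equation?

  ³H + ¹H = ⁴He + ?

Conserve mass number: 3 + 1 = 4 + A, so A = 0.
Conserve atomic number: 1 + 1 = 2 + Z, so Z = 0.
A = 0 and Z = 0 is γ — a gamma ray.

gamma ray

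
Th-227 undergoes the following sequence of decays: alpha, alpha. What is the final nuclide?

Start: (A, Z) = (227, 90).
After α: (223, 88).
After α: (219, 86).
Z = 86 is radon.

Rn-219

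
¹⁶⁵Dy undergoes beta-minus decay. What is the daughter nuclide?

Ho-165

Beta-minus decay: mass number changes by +0, atomic number by +1.
A: 165 = 165; Z: 66 + 1 = 67.
Z = 67 is holmium, so the daughter is ¹⁶⁵Ho.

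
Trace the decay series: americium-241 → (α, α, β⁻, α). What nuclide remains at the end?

Start: (A, Z) = (241, 95).
After α: (237, 93).
After α: (233, 91).
After β⁻: (233, 92).
After α: (229, 90).
Z = 90 is thorium.

Th-229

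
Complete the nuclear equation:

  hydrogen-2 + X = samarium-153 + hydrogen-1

Conserve mass number: 2 + A = 153 + 1, so A = 152.
Conserve atomic number: 1 + Z = 62 + 1, so Z = 62.
Z = 62 is samarium, so the species is samarium-152.

Sm-152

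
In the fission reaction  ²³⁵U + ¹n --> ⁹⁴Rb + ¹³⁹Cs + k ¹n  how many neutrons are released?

Conserve mass number: 236 = 94 + 139 + k, so k = 236 − 233 = 3.
Check atomic number: 92 = 37 + 55 + 0 = 92. ✓

3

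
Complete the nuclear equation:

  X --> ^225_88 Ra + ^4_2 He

Th-229

Conserve mass number: A = 225 + 4, so A = 229.
Conserve atomic number: Z = 88 + 2, so Z = 90.
Z = 90 is thorium, so the species is ^229_90 Th.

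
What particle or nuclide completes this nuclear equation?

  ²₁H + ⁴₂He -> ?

Li-6

Conserve mass number: 2 + 4 = A, so A = 6.
Conserve atomic number: 1 + 2 = Z, so Z = 3.
Z = 3 is lithium, so the species is ⁶₃Li.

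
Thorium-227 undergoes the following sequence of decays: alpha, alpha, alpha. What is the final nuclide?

Po-215

Start: (A, Z) = (227, 90).
After α: (223, 88).
After α: (219, 86).
After α: (215, 84).
Z = 84 is polonium.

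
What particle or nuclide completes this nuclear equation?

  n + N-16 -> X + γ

Conserve mass number: 1 + 16 = A + 0, so A = 17.
Conserve atomic number: 0 + 7 = Z + 0, so Z = 7.
Z = 7 is nitrogen, so the species is N-17.

N-17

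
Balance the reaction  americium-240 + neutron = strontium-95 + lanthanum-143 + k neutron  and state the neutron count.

3

Conserve mass number: 241 = 95 + 143 + k, so k = 241 − 238 = 3.
Check atomic number: 95 = 38 + 57 + 0 = 95. ✓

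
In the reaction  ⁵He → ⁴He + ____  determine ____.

neutron

Conserve mass number: 5 = 4 + A, so A = 1.
Conserve atomic number: 2 = 2 + Z, so Z = 0.
A = 1 and Z = 0 is ¹n — a neutron.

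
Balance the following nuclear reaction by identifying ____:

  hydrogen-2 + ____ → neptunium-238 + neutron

Conserve mass number: 2 + A = 238 + 1, so A = 237.
Conserve atomic number: 1 + Z = 93 + 0, so Z = 92.
Z = 92 is uranium, so the species is uranium-237.

U-237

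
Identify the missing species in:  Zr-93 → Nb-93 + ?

beta-minus particle

Conserve mass number: 93 = 93 + A, so A = 0.
Conserve atomic number: 40 = 41 + Z, so Z = -1.
A = 0 and Z = -1 is e⁻ — a beta-minus particle.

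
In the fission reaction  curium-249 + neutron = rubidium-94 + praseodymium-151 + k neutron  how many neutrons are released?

Conserve mass number: 250 = 94 + 151 + k, so k = 250 − 245 = 5.
Check atomic number: 96 = 37 + 59 + 0 = 96. ✓

5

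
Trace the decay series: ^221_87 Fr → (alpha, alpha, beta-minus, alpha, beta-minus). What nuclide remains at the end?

Bi-209

Start: (A, Z) = (221, 87).
After α: (217, 85).
After α: (213, 83).
After β⁻: (213, 84).
After α: (209, 82).
After β⁻: (209, 83).
Z = 83 is bismuth.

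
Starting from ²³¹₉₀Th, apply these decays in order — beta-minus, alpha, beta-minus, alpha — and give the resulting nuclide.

Ra-223

Start: (A, Z) = (231, 90).
After β⁻: (231, 91).
After α: (227, 89).
After β⁻: (227, 90).
After α: (223, 88).
Z = 88 is radium.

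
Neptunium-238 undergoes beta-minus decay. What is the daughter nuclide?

Pu-238

Beta-minus decay: mass number changes by +0, atomic number by +1.
A: 238 = 238; Z: 93 + 1 = 94.
Z = 94 is plutonium, so the daughter is plutonium-238.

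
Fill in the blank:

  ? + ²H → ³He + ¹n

Conserve mass number: A + 2 = 3 + 1, so A = 2.
Conserve atomic number: Z + 1 = 2 + 0, so Z = 1.
A = 2 and Z = 1 is ²H — a deuteron.

deuteron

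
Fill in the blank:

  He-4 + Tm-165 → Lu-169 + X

Conserve mass number: 4 + 165 = 169 + A, so A = 0.
Conserve atomic number: 2 + 69 = 71 + Z, so Z = 0.
A = 0 and Z = 0 is γ — a gamma ray.

gamma ray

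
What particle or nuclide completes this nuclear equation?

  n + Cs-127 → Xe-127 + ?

proton

Conserve mass number: 1 + 127 = 127 + A, so A = 1.
Conserve atomic number: 0 + 55 = 54 + Z, so Z = 1.
A = 1 and Z = 1 is H-1 — a proton.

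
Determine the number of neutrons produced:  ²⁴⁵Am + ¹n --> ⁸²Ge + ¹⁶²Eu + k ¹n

2

Conserve mass number: 246 = 82 + 162 + k, so k = 246 − 244 = 2.
Check atomic number: 95 = 32 + 63 + 0 = 95. ✓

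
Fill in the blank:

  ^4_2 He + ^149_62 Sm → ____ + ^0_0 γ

Conserve mass number: 4 + 149 = A + 0, so A = 153.
Conserve atomic number: 2 + 62 = Z + 0, so Z = 64.
Z = 64 is gadolinium, so the species is ^153_64 Gd.

Gd-153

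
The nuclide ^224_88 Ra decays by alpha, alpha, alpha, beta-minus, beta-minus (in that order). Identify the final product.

Start: (A, Z) = (224, 88).
After α: (220, 86).
After α: (216, 84).
After α: (212, 82).
After β⁻: (212, 83).
After β⁻: (212, 84).
Z = 84 is polonium.

Po-212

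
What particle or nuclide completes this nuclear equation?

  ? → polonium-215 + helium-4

Rn-219

Conserve mass number: A = 215 + 4, so A = 219.
Conserve atomic number: Z = 84 + 2, so Z = 86.
Z = 86 is radon, so the species is radon-219.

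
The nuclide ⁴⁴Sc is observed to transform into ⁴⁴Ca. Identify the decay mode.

beta-plus decay or electron capture

ΔA = 44 − 44 = 0; ΔZ = 20 − 21 = -1.
A is unchanged and Z drops by 1 — a proton has become a neutron (β⁺ emission or electron capture).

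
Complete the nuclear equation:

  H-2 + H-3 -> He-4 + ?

neutron

Conserve mass number: 2 + 3 = 4 + A, so A = 1.
Conserve atomic number: 1 + 1 = 2 + Z, so Z = 0.
A = 1 and Z = 0 is n — a neutron.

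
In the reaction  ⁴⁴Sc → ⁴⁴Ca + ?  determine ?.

positron

Conserve mass number: 44 = 44 + A, so A = 0.
Conserve atomic number: 21 = 20 + Z, so Z = 1.
A = 0 and Z = 1 is e⁺ — a positron.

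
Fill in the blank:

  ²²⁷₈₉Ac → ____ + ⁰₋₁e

Th-227

Conserve mass number: 227 = A + 0, so A = 227.
Conserve atomic number: 89 = Z − 1, so Z = 90.
Z = 90 is thorium, so the species is ²²⁷₉₀Th.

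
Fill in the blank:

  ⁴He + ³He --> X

Conserve mass number: 4 + 3 = A, so A = 7.
Conserve atomic number: 2 + 2 = Z, so Z = 4.
Z = 4 is beryllium, so the species is ⁷Be.

Be-7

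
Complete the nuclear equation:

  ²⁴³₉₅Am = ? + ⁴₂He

Np-239

Conserve mass number: 243 = A + 4, so A = 239.
Conserve atomic number: 95 = Z + 2, so Z = 93.
Z = 93 is neptunium, so the species is ²³⁹₉₃Np.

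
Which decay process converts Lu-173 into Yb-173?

ΔA = 173 − 173 = 0; ΔZ = 70 − 71 = -1.
A is unchanged and Z drops by 1 — a proton has become a neutron (β⁺ emission or electron capture).

beta-plus decay or electron capture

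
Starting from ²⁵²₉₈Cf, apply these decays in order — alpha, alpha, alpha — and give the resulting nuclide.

U-240

Start: (A, Z) = (252, 98).
After α: (248, 96).
After α: (244, 94).
After α: (240, 92).
Z = 92 is uranium.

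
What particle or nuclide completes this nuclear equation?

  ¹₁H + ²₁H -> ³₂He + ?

gamma ray

Conserve mass number: 1 + 2 = 3 + A, so A = 0.
Conserve atomic number: 1 + 1 = 2 + Z, so Z = 0.
A = 0 and Z = 0 is ⁰₀γ — a gamma ray.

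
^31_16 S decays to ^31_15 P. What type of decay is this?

beta-plus decay or electron capture

ΔA = 31 − 31 = 0; ΔZ = 15 − 16 = -1.
A is unchanged and Z drops by 1 — a proton has become a neutron (β⁺ emission or electron capture).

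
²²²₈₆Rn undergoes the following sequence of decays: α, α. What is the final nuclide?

Pb-214

Start: (A, Z) = (222, 86).
After α: (218, 84).
After α: (214, 82).
Z = 82 is lead.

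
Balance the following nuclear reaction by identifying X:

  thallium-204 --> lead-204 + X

beta-minus particle

Conserve mass number: 204 = 204 + A, so A = 0.
Conserve atomic number: 81 = 82 + Z, so Z = -1.
A = 0 and Z = -1 is e⁻ — a beta-minus particle.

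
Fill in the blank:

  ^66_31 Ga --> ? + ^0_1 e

Conserve mass number: 66 = A + 0, so A = 66.
Conserve atomic number: 31 = Z + 1, so Z = 30.
Z = 30 is zinc, so the species is ^66_30 Zn.

Zn-66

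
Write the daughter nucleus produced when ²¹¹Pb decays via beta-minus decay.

Bi-211

Beta-minus decay: mass number changes by +0, atomic number by +1.
A: 211 = 211; Z: 82 + 1 = 83.
Z = 83 is bismuth, so the daughter is ²¹¹Bi.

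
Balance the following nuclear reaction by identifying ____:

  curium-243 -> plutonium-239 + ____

Conserve mass number: 243 = 239 + A, so A = 4.
Conserve atomic number: 96 = 94 + Z, so Z = 2.
A = 4 and Z = 2 is helium-4 — an alpha particle.

alpha particle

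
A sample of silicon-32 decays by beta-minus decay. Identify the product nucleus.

Beta-minus decay: mass number changes by +0, atomic number by +1.
A: 32 = 32; Z: 14 + 1 = 15.
Z = 15 is phosphorus, so the daughter is phosphorus-32.

P-32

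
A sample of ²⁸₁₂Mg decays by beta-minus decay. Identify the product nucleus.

Beta-minus decay: mass number changes by +0, atomic number by +1.
A: 28 = 28; Z: 12 + 1 = 13.
Z = 13 is aluminium, so the daughter is ²⁸₁₃Al.

Al-28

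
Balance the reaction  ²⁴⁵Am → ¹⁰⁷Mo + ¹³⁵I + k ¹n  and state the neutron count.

Conserve mass number: 245 = 107 + 135 + k, so k = 245 − 242 = 3.
Check atomic number: 95 = 42 + 53 + 0 = 95. ✓

3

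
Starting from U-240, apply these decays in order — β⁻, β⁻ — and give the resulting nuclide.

Pu-240

Start: (A, Z) = (240, 92).
After β⁻: (240, 93).
After β⁻: (240, 94).
Z = 94 is plutonium.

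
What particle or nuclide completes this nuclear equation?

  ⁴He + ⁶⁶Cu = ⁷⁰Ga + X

gamma ray

Conserve mass number: 4 + 66 = 70 + A, so A = 0.
Conserve atomic number: 2 + 29 = 31 + Z, so Z = 0.
A = 0 and Z = 0 is γ — a gamma ray.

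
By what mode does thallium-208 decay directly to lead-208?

ΔA = 208 − 208 = 0; ΔZ = 82 − 81 = +1.
A is unchanged and Z rises by 1 — a neutron has become a proton (β⁻ decay).

beta-minus decay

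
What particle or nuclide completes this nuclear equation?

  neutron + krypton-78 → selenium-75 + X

alpha particle

Conserve mass number: 1 + 78 = 75 + A, so A = 4.
Conserve atomic number: 0 + 36 = 34 + Z, so Z = 2.
A = 4 and Z = 2 is helium-4 — an alpha particle.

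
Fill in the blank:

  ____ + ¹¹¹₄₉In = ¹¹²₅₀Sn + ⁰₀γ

proton

Conserve mass number: A + 111 = 112 + 0, so A = 1.
Conserve atomic number: Z + 49 = 50 + 0, so Z = 1.
A = 1 and Z = 1 is ¹₁H — a proton.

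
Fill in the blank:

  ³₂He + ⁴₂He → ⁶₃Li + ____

Conserve mass number: 3 + 4 = 6 + A, so A = 1.
Conserve atomic number: 2 + 2 = 3 + Z, so Z = 1.
A = 1 and Z = 1 is ¹₁H — a proton.

proton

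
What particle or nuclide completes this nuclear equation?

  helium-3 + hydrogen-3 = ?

Li-6

Conserve mass number: 3 + 3 = A, so A = 6.
Conserve atomic number: 2 + 1 = Z, so Z = 3.
Z = 3 is lithium, so the species is lithium-6.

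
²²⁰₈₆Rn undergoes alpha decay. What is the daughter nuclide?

Po-216

Alpha decay: mass number changes by -4, atomic number by -2.
A: 220 − 4 = 216; Z: 86 − 2 = 84.
Z = 84 is polonium, so the daughter is ²¹⁶₈₄Po.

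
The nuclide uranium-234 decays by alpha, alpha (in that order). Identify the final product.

Ra-226

Start: (A, Z) = (234, 92).
After α: (230, 90).
After α: (226, 88).
Z = 88 is radium.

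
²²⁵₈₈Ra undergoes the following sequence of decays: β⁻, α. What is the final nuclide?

Start: (A, Z) = (225, 88).
After β⁻: (225, 89).
After α: (221, 87).
Z = 87 is francium.

Fr-221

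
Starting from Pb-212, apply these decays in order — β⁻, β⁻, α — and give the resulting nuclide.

Start: (A, Z) = (212, 82).
After β⁻: (212, 83).
After β⁻: (212, 84).
After α: (208, 82).
Z = 82 is lead.

Pb-208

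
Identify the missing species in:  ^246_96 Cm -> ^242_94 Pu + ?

Conserve mass number: 246 = 242 + A, so A = 4.
Conserve atomic number: 96 = 94 + Z, so Z = 2.
A = 4 and Z = 2 is ^4_2 He — an alpha particle.

alpha particle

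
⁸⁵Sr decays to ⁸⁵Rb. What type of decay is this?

ΔA = 85 − 85 = 0; ΔZ = 37 − 38 = -1.
A is unchanged and Z drops by 1 — a proton has become a neutron (β⁺ emission or electron capture).

beta-plus decay or electron capture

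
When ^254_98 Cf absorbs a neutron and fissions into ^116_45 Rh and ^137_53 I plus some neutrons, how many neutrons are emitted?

2

Conserve mass number: 255 = 116 + 137 + k, so k = 255 − 253 = 2.
Check atomic number: 98 = 45 + 53 + 0 = 98. ✓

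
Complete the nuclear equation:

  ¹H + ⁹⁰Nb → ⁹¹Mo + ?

gamma ray

Conserve mass number: 1 + 90 = 91 + A, so A = 0.
Conserve atomic number: 1 + 41 = 42 + Z, so Z = 0.
A = 0 and Z = 0 is γ — a gamma ray.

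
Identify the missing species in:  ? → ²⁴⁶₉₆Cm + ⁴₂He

Cf-250

Conserve mass number: A = 246 + 4, so A = 250.
Conserve atomic number: Z = 96 + 2, so Z = 98.
Z = 98 is californium, so the species is ²⁵⁰₉₈Cf.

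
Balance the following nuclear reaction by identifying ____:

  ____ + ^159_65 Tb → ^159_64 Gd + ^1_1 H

Conserve mass number: A + 159 = 159 + 1, so A = 1.
Conserve atomic number: Z + 65 = 64 + 1, so Z = 0.
A = 1 and Z = 0 is ^1_0 n — a neutron.

neutron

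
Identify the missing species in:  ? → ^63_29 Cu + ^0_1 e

Zn-63

Conserve mass number: A = 63 + 0, so A = 63.
Conserve atomic number: Z = 29 + 1, so Z = 30.
Z = 30 is zinc, so the species is ^63_30 Zn.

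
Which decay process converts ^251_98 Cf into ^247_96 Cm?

alpha decay

ΔA = 247 − 251 = -4; ΔZ = 96 − 98 = -2.
A drops by 4 and Z drops by 2 — the signature of alpha emission.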